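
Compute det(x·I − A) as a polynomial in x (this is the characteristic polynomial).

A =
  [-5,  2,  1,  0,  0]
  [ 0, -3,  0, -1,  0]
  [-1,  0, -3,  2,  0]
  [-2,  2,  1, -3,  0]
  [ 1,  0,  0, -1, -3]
x^5 + 17*x^4 + 115*x^3 + 387*x^2 + 648*x + 432

Expanding det(x·I − A) (e.g. by cofactor expansion or by noting that A is similar to its Jordan form J, which has the same characteristic polynomial as A) gives
  χ_A(x) = x^5 + 17*x^4 + 115*x^3 + 387*x^2 + 648*x + 432
which factors as (x + 3)^3*(x + 4)^2. The eigenvalues (with algebraic multiplicities) are λ = -4 with multiplicity 2, λ = -3 with multiplicity 3.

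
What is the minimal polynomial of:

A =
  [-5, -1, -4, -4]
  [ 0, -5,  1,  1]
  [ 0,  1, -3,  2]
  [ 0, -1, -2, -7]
x^3 + 15*x^2 + 75*x + 125

The characteristic polynomial is χ_A(x) = (x + 5)^4, so the eigenvalues are known. The minimal polynomial is
  m_A(x) = Π_λ (x − λ)^{k_λ}
where k_λ is the size of the *largest* Jordan block for λ (equivalently, the smallest k with (A − λI)^k v = 0 for every generalised eigenvector v of λ).

  λ = -5: largest Jordan block has size 3, contributing (x + 5)^3

So m_A(x) = (x + 5)^3 = x^3 + 15*x^2 + 75*x + 125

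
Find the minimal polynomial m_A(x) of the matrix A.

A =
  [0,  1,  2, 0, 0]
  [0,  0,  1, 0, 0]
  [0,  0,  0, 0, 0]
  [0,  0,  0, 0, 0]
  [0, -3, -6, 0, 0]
x^3

The characteristic polynomial is χ_A(x) = x^5, so the eigenvalues are known. The minimal polynomial is
  m_A(x) = Π_λ (x − λ)^{k_λ}
where k_λ is the size of the *largest* Jordan block for λ (equivalently, the smallest k with (A − λI)^k v = 0 for every generalised eigenvector v of λ).

  λ = 0: largest Jordan block has size 3, contributing (x − 0)^3

So m_A(x) = x^3 = x^3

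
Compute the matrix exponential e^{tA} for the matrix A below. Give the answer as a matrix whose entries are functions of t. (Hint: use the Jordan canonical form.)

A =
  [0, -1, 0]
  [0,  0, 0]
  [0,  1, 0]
e^{tA} =
  [1, -t, 0]
  [0, 1, 0]
  [0, t, 1]

Strategy: write A = P · J · P⁻¹ where J is a Jordan canonical form, so e^{tA} = P · e^{tJ} · P⁻¹, and e^{tJ} can be computed block-by-block.

A has Jordan form
J =
  [0, 1, 0]
  [0, 0, 0]
  [0, 0, 0]
(up to reordering of blocks).

Per-block formulas:
  For a 2×2 Jordan block J_2(0): exp(t · J_2(0)) = e^(0t)·(I + t·N), where N is the 2×2 nilpotent shift.
  For a 1×1 block at λ = 0: exp(t · [0]) = [e^(0t)].

After assembling e^{tJ} and conjugating by P, we get:

e^{tA} =
  [1, -t, 0]
  [0, 1, 0]
  [0, t, 1]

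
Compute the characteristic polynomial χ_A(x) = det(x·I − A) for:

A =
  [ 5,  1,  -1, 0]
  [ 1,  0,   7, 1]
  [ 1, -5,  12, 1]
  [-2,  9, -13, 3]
x^4 - 20*x^3 + 150*x^2 - 500*x + 625

Expanding det(x·I − A) (e.g. by cofactor expansion or by noting that A is similar to its Jordan form J, which has the same characteristic polynomial as A) gives
  χ_A(x) = x^4 - 20*x^3 + 150*x^2 - 500*x + 625
which factors as (x - 5)^4. The eigenvalues (with algebraic multiplicities) are λ = 5 with multiplicity 4.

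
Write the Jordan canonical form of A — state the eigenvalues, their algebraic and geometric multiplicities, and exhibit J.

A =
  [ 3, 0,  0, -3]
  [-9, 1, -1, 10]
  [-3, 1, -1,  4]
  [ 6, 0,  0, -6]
J_1(-3) ⊕ J_2(0) ⊕ J_1(0)

The characteristic polynomial is
  det(x·I − A) = x^4 + 3*x^3 = x^3*(x + 3)

Eigenvalues and multiplicities (the geometric multiplicity of λ is n − rank(A − λI), which equals the number of Jordan blocks for λ):
  λ = -3: algebraic multiplicity = 1, geometric multiplicity = 1
  λ = 0: algebraic multiplicity = 3, geometric multiplicity = 2

Determining the block sizes for each eigenvalue:
  λ = -3: one block (gm = 1), so the single block has size am = 1 → block sizes [1]
  λ = 0: 2 blocks summing to 3 forces exactly one block of size 2 and the rest size 1 → block sizes [2, 1]

Assembling the blocks gives a Jordan form
J =
  [-3, 0, 0, 0]
  [ 0, 0, 1, 0]
  [ 0, 0, 0, 0]
  [ 0, 0, 0, 0]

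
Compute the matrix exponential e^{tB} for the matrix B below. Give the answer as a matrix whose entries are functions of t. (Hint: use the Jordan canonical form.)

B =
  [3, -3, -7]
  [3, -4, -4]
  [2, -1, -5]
e^{tB} =
  [t^2*exp(-2*t) + 5*t*exp(-2*t) + exp(-2*t), -t^2*exp(-2*t) - 3*t*exp(-2*t), -t^2*exp(-2*t) - 7*t*exp(-2*t)]
  [t^2*exp(-2*t)/2 + 3*t*exp(-2*t), -t^2*exp(-2*t)/2 - 2*t*exp(-2*t) + exp(-2*t), -t^2*exp(-2*t)/2 - 4*t*exp(-2*t)]
  [t^2*exp(-2*t)/2 + 2*t*exp(-2*t), -t^2*exp(-2*t)/2 - t*exp(-2*t), -t^2*exp(-2*t)/2 - 3*t*exp(-2*t) + exp(-2*t)]

Strategy: write B = P · J · P⁻¹ where J is a Jordan canonical form, so e^{tB} = P · e^{tJ} · P⁻¹, and e^{tJ} can be computed block-by-block.

B has Jordan form
J =
  [-2,  1,  0]
  [ 0, -2,  1]
  [ 0,  0, -2]
(up to reordering of blocks).

Per-block formulas:
  For a 3×3 Jordan block J_3(-2): exp(t · J_3(-2)) = e^(-2t)·(I + t·N + (t^2/2)·N^2), where N is the 3×3 nilpotent shift.

After assembling e^{tJ} and conjugating by P, we get:

e^{tB} =
  [t^2*exp(-2*t) + 5*t*exp(-2*t) + exp(-2*t), -t^2*exp(-2*t) - 3*t*exp(-2*t), -t^2*exp(-2*t) - 7*t*exp(-2*t)]
  [t^2*exp(-2*t)/2 + 3*t*exp(-2*t), -t^2*exp(-2*t)/2 - 2*t*exp(-2*t) + exp(-2*t), -t^2*exp(-2*t)/2 - 4*t*exp(-2*t)]
  [t^2*exp(-2*t)/2 + 2*t*exp(-2*t), -t^2*exp(-2*t)/2 - t*exp(-2*t), -t^2*exp(-2*t)/2 - 3*t*exp(-2*t) + exp(-2*t)]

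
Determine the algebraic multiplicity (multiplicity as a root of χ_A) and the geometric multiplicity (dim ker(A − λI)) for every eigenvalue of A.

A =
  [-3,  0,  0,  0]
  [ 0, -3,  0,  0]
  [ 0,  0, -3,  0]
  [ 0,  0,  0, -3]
λ = -3: alg = 4, geom = 4

Step 1 — factor the characteristic polynomial to read off the algebraic multiplicities:
  χ_A(x) = (x + 3)^4

Step 2 — compute geometric multiplicities via the rank-nullity identity g(λ) = n − rank(A − λI):
  rank(A − (-3)·I) = 0, so dim ker(A − (-3)·I) = n − 0 = 4

Summary:
  λ = -3: algebraic multiplicity = 4, geometric multiplicity = 4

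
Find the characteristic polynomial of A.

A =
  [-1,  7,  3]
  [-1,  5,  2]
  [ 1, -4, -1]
x^3 - 3*x^2 + 3*x - 1

Expanding det(x·I − A) (e.g. by cofactor expansion or by noting that A is similar to its Jordan form J, which has the same characteristic polynomial as A) gives
  χ_A(x) = x^3 - 3*x^2 + 3*x - 1
which factors as (x - 1)^3. The eigenvalues (with algebraic multiplicities) are λ = 1 with multiplicity 3.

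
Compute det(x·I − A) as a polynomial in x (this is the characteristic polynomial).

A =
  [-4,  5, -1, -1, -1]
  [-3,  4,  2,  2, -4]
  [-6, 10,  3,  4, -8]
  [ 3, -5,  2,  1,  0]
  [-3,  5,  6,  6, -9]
x^5 + 5*x^4 + 10*x^3 + 10*x^2 + 5*x + 1

Expanding det(x·I − A) (e.g. by cofactor expansion or by noting that A is similar to its Jordan form J, which has the same characteristic polynomial as A) gives
  χ_A(x) = x^5 + 5*x^4 + 10*x^3 + 10*x^2 + 5*x + 1
which factors as (x + 1)^5. The eigenvalues (with algebraic multiplicities) are λ = -1 with multiplicity 5.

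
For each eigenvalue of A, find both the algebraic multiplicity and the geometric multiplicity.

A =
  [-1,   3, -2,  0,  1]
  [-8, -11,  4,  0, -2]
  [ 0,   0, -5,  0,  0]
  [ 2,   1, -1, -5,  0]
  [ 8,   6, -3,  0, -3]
λ = -5: alg = 5, geom = 2

Step 1 — factor the characteristic polynomial to read off the algebraic multiplicities:
  χ_A(x) = (x + 5)^5

Step 2 — compute geometric multiplicities via the rank-nullity identity g(λ) = n − rank(A − λI):
  rank(A − (-5)·I) = 3, so dim ker(A − (-5)·I) = n − 3 = 2

Summary:
  λ = -5: algebraic multiplicity = 5, geometric multiplicity = 2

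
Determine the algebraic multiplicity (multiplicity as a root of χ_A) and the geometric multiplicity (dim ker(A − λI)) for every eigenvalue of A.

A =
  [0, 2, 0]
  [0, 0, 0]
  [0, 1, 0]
λ = 0: alg = 3, geom = 2

Step 1 — factor the characteristic polynomial to read off the algebraic multiplicities:
  χ_A(x) = x^3

Step 2 — compute geometric multiplicities via the rank-nullity identity g(λ) = n − rank(A − λI):
  rank(A − (0)·I) = 1, so dim ker(A − (0)·I) = n − 1 = 2

Summary:
  λ = 0: algebraic multiplicity = 3, geometric multiplicity = 2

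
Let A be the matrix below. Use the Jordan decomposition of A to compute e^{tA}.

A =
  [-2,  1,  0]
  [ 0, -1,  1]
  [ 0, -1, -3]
e^{tA} =
  [exp(-2*t), t^2*exp(-2*t)/2 + t*exp(-2*t), t^2*exp(-2*t)/2]
  [0, t*exp(-2*t) + exp(-2*t), t*exp(-2*t)]
  [0, -t*exp(-2*t), -t*exp(-2*t) + exp(-2*t)]

Strategy: write A = P · J · P⁻¹ where J is a Jordan canonical form, so e^{tA} = P · e^{tJ} · P⁻¹, and e^{tJ} can be computed block-by-block.

A has Jordan form
J =
  [-2,  1,  0]
  [ 0, -2,  1]
  [ 0,  0, -2]
(up to reordering of blocks).

Per-block formulas:
  For a 3×3 Jordan block J_3(-2): exp(t · J_3(-2)) = e^(-2t)·(I + t·N + (t^2/2)·N^2), where N is the 3×3 nilpotent shift.

After assembling e^{tJ} and conjugating by P, we get:

e^{tA} =
  [exp(-2*t), t^2*exp(-2*t)/2 + t*exp(-2*t), t^2*exp(-2*t)/2]
  [0, t*exp(-2*t) + exp(-2*t), t*exp(-2*t)]
  [0, -t*exp(-2*t), -t*exp(-2*t) + exp(-2*t)]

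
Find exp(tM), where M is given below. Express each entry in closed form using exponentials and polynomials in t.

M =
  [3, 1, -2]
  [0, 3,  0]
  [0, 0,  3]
e^{tM} =
  [exp(3*t), t*exp(3*t), -2*t*exp(3*t)]
  [0, exp(3*t), 0]
  [0, 0, exp(3*t)]

Strategy: write M = P · J · P⁻¹ where J is a Jordan canonical form, so e^{tM} = P · e^{tJ} · P⁻¹, and e^{tJ} can be computed block-by-block.

M has Jordan form
J =
  [3, 1, 0]
  [0, 3, 0]
  [0, 0, 3]
(up to reordering of blocks).

Per-block formulas:
  For a 1×1 block at λ = 3: exp(t · [3]) = [e^(3t)].
  For a 2×2 Jordan block J_2(3): exp(t · J_2(3)) = e^(3t)·(I + t·N), where N is the 2×2 nilpotent shift.

After assembling e^{tJ} and conjugating by P, we get:

e^{tM} =
  [exp(3*t), t*exp(3*t), -2*t*exp(3*t)]
  [0, exp(3*t), 0]
  [0, 0, exp(3*t)]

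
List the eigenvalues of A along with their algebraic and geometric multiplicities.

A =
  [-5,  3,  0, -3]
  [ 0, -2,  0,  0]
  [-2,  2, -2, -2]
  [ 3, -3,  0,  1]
λ = -2: alg = 4, geom = 3

Step 1 — factor the characteristic polynomial to read off the algebraic multiplicities:
  χ_A(x) = (x + 2)^4

Step 2 — compute geometric multiplicities via the rank-nullity identity g(λ) = n − rank(A − λI):
  rank(A − (-2)·I) = 1, so dim ker(A − (-2)·I) = n − 1 = 3

Summary:
  λ = -2: algebraic multiplicity = 4, geometric multiplicity = 3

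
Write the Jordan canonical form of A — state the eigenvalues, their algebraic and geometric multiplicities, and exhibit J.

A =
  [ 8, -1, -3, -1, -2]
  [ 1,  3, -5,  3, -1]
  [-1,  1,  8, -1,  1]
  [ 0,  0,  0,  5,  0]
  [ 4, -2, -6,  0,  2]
J_3(5) ⊕ J_1(5) ⊕ J_1(6)

The characteristic polynomial is
  det(x·I − A) = x^5 - 26*x^4 + 270*x^3 - 1400*x^2 + 3625*x - 3750 = (x - 6)*(x - 5)^4

Eigenvalues and multiplicities (the geometric multiplicity of λ is n − rank(A − λI), which equals the number of Jordan blocks for λ):
  λ = 5: algebraic multiplicity = 4, geometric multiplicity = 2
  λ = 6: algebraic multiplicity = 1, geometric multiplicity = 1

Determining the block sizes for each eigenvalue:
  λ = 5: with am = 4 and gm = 2, the partition is not yet determined (e.g. several partitions of 4 into 2 parts exist). Let N = A − (5)·I. Computing rank(N^1) = 3, rank(N^2) = 2, rank(N^3) = 1; the number of blocks of size ≥ j is rank(N^{j−1}) − rank(N^j), giving [2, 1, 1]. So we have 1 block(s) of size 3, 1 block(s) of size 1 → block sizes [3, 1]
  λ = 6: one block (gm = 1), so the single block has size am = 1 → block sizes [1]

Assembling the blocks gives a Jordan form
J =
  [5, 1, 0, 0, 0]
  [0, 5, 1, 0, 0]
  [0, 0, 5, 0, 0]
  [0, 0, 0, 5, 0]
  [0, 0, 0, 0, 6]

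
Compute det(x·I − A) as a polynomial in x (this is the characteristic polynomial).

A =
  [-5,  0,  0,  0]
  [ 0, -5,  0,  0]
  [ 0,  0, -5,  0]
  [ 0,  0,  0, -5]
x^4 + 20*x^3 + 150*x^2 + 500*x + 625

Expanding det(x·I − A) (e.g. by cofactor expansion or by noting that A is similar to its Jordan form J, which has the same characteristic polynomial as A) gives
  χ_A(x) = x^4 + 20*x^3 + 150*x^2 + 500*x + 625
which factors as (x + 5)^4. The eigenvalues (with algebraic multiplicities) are λ = -5 with multiplicity 4.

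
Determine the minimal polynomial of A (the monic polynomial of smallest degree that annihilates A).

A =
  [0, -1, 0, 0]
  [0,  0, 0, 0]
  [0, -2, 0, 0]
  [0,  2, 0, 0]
x^2

The characteristic polynomial is χ_A(x) = x^4, so the eigenvalues are known. The minimal polynomial is
  m_A(x) = Π_λ (x − λ)^{k_λ}
where k_λ is the size of the *largest* Jordan block for λ (equivalently, the smallest k with (A − λI)^k v = 0 for every generalised eigenvector v of λ).

  λ = 0: largest Jordan block has size 2, contributing (x − 0)^2

So m_A(x) = x^2 = x^2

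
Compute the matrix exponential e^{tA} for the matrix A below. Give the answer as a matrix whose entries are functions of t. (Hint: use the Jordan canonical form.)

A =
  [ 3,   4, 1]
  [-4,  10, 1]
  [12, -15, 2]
e^{tA} =
  [-2*t*exp(5*t) + exp(5*t), -3*t^2*exp(5*t)/2 + 4*t*exp(5*t), -t^2*exp(5*t)/2 + t*exp(5*t)]
  [-4*t*exp(5*t), -3*t^2*exp(5*t) + 5*t*exp(5*t) + exp(5*t), -t^2*exp(5*t) + t*exp(5*t)]
  [12*t*exp(5*t), 9*t^2*exp(5*t) - 15*t*exp(5*t), 3*t^2*exp(5*t) - 3*t*exp(5*t) + exp(5*t)]

Strategy: write A = P · J · P⁻¹ where J is a Jordan canonical form, so e^{tA} = P · e^{tJ} · P⁻¹, and e^{tJ} can be computed block-by-block.

A has Jordan form
J =
  [5, 1, 0]
  [0, 5, 1]
  [0, 0, 5]
(up to reordering of blocks).

Per-block formulas:
  For a 3×3 Jordan block J_3(5): exp(t · J_3(5)) = e^(5t)·(I + t·N + (t^2/2)·N^2), where N is the 3×3 nilpotent shift.

After assembling e^{tJ} and conjugating by P, we get:

e^{tA} =
  [-2*t*exp(5*t) + exp(5*t), -3*t^2*exp(5*t)/2 + 4*t*exp(5*t), -t^2*exp(5*t)/2 + t*exp(5*t)]
  [-4*t*exp(5*t), -3*t^2*exp(5*t) + 5*t*exp(5*t) + exp(5*t), -t^2*exp(5*t) + t*exp(5*t)]
  [12*t*exp(5*t), 9*t^2*exp(5*t) - 15*t*exp(5*t), 3*t^2*exp(5*t) - 3*t*exp(5*t) + exp(5*t)]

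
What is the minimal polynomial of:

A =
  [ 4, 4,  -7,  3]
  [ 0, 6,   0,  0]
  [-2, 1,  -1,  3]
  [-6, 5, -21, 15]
x^2 - 12*x + 36

The characteristic polynomial is χ_A(x) = (x - 6)^4, so the eigenvalues are known. The minimal polynomial is
  m_A(x) = Π_λ (x − λ)^{k_λ}
where k_λ is the size of the *largest* Jordan block for λ (equivalently, the smallest k with (A − λI)^k v = 0 for every generalised eigenvector v of λ).

  λ = 6: largest Jordan block has size 2, contributing (x − 6)^2

So m_A(x) = (x - 6)^2 = x^2 - 12*x + 36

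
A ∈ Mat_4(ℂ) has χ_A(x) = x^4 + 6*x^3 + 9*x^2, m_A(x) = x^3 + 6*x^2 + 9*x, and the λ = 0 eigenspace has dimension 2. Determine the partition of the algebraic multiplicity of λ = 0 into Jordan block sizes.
Block sizes for λ = 0: [1, 1]

Step 1 — from the characteristic polynomial, algebraic multiplicity of λ = 0 is 2. From dim ker(A − (0)·I) = 2, there are exactly 2 Jordan blocks for λ = 0.
Step 2 — from the minimal polynomial, the factor (x − 0) tells us the largest block for λ = 0 has size 1.
Step 3 — with total size 2, 2 blocks, and largest block 1, the block sizes (in nonincreasing order) are [1, 1].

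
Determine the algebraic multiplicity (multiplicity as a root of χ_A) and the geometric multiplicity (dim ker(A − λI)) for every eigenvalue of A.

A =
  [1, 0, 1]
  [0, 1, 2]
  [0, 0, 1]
λ = 1: alg = 3, geom = 2

Step 1 — factor the characteristic polynomial to read off the algebraic multiplicities:
  χ_A(x) = (x - 1)^3

Step 2 — compute geometric multiplicities via the rank-nullity identity g(λ) = n − rank(A − λI):
  rank(A − (1)·I) = 1, so dim ker(A − (1)·I) = n − 1 = 2

Summary:
  λ = 1: algebraic multiplicity = 3, geometric multiplicity = 2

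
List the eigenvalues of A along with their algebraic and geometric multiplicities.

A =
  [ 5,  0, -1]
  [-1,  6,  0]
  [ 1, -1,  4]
λ = 5: alg = 3, geom = 1

Step 1 — factor the characteristic polynomial to read off the algebraic multiplicities:
  χ_A(x) = (x - 5)^3

Step 2 — compute geometric multiplicities via the rank-nullity identity g(λ) = n − rank(A − λI):
  rank(A − (5)·I) = 2, so dim ker(A − (5)·I) = n − 2 = 1

Summary:
  λ = 5: algebraic multiplicity = 3, geometric multiplicity = 1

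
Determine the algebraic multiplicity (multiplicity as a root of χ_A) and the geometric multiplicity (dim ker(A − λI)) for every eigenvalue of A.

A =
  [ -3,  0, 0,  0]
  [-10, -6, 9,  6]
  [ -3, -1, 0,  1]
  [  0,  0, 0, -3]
λ = -3: alg = 4, geom = 2

Step 1 — factor the characteristic polynomial to read off the algebraic multiplicities:
  χ_A(x) = (x + 3)^4

Step 2 — compute geometric multiplicities via the rank-nullity identity g(λ) = n − rank(A − λI):
  rank(A − (-3)·I) = 2, so dim ker(A − (-3)·I) = n − 2 = 2

Summary:
  λ = -3: algebraic multiplicity = 4, geometric multiplicity = 2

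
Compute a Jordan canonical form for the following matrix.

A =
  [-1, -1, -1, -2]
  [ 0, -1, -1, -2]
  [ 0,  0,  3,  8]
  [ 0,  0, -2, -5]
J_3(-1) ⊕ J_1(-1)

The characteristic polynomial is
  det(x·I − A) = x^4 + 4*x^3 + 6*x^2 + 4*x + 1 = (x + 1)^4

Eigenvalues and multiplicities (the geometric multiplicity of λ is n − rank(A − λI), which equals the number of Jordan blocks for λ):
  λ = -1: algebraic multiplicity = 4, geometric multiplicity = 2

Determining the block sizes for each eigenvalue:
  λ = -1: with am = 4 and gm = 2, the partition is not yet determined (e.g. several partitions of 4 into 2 parts exist). Let N = A − (-1)·I. Computing rank(N^1) = 2, rank(N^2) = 1, rank(N^3) = 0; the number of blocks of size ≥ j is rank(N^{j−1}) − rank(N^j), giving [2, 1, 1]. So we have 1 block(s) of size 3, 1 block(s) of size 1 → block sizes [3, 1]

Assembling the blocks gives a Jordan form
J =
  [-1,  1,  0,  0]
  [ 0, -1,  1,  0]
  [ 0,  0, -1,  0]
  [ 0,  0,  0, -1]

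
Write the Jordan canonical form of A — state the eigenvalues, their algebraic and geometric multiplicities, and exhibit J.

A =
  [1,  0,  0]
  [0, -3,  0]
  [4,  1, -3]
J_2(-3) ⊕ J_1(1)

The characteristic polynomial is
  det(x·I − A) = x^3 + 5*x^2 + 3*x - 9 = (x - 1)*(x + 3)^2

Eigenvalues and multiplicities (the geometric multiplicity of λ is n − rank(A − λI), which equals the number of Jordan blocks for λ):
  λ = -3: algebraic multiplicity = 2, geometric multiplicity = 1
  λ = 1: algebraic multiplicity = 1, geometric multiplicity = 1

Determining the block sizes for each eigenvalue:
  λ = -3: one block (gm = 1), so the single block has size am = 2 → block sizes [2]
  λ = 1: one block (gm = 1), so the single block has size am = 1 → block sizes [1]

Assembling the blocks gives a Jordan form
J =
  [-3,  1, 0]
  [ 0, -3, 0]
  [ 0,  0, 1]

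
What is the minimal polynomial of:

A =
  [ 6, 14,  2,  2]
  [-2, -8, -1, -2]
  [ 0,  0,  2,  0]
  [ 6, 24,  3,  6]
x^3 - 4*x^2 + 4*x

The characteristic polynomial is χ_A(x) = x*(x - 2)^3, so the eigenvalues are known. The minimal polynomial is
  m_A(x) = Π_λ (x − λ)^{k_λ}
where k_λ is the size of the *largest* Jordan block for λ (equivalently, the smallest k with (A − λI)^k v = 0 for every generalised eigenvector v of λ).

  λ = 0: largest Jordan block has size 1, contributing (x − 0)
  λ = 2: largest Jordan block has size 2, contributing (x − 2)^2

So m_A(x) = x*(x - 2)^2 = x^3 - 4*x^2 + 4*x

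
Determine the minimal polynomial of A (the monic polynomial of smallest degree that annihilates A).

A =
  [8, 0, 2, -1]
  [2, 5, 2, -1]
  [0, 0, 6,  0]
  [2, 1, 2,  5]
x^3 - 18*x^2 + 108*x - 216

The characteristic polynomial is χ_A(x) = (x - 6)^4, so the eigenvalues are known. The minimal polynomial is
  m_A(x) = Π_λ (x − λ)^{k_λ}
where k_λ is the size of the *largest* Jordan block for λ (equivalently, the smallest k with (A − λI)^k v = 0 for every generalised eigenvector v of λ).

  λ = 6: largest Jordan block has size 3, contributing (x − 6)^3

So m_A(x) = (x - 6)^3 = x^3 - 18*x^2 + 108*x - 216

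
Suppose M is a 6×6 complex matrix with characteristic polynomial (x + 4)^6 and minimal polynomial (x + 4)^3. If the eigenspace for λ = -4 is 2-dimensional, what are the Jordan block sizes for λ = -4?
Block sizes for λ = -4: [3, 3]

Step 1 — from the characteristic polynomial, algebraic multiplicity of λ = -4 is 6. From dim ker(M − (-4)·I) = 2, there are exactly 2 Jordan blocks for λ = -4.
Step 2 — from the minimal polynomial, the factor (x + 4)^3 tells us the largest block for λ = -4 has size 3.
Step 3 — with total size 6, 2 blocks, and largest block 3, the block sizes (in nonincreasing order) are [3, 3].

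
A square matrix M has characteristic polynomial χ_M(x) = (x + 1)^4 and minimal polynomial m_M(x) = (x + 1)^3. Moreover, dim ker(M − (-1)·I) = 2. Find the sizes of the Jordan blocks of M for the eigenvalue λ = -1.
Block sizes for λ = -1: [3, 1]

Step 1 — from the characteristic polynomial, algebraic multiplicity of λ = -1 is 4. From dim ker(M − (-1)·I) = 2, there are exactly 2 Jordan blocks for λ = -1.
Step 2 — from the minimal polynomial, the factor (x + 1)^3 tells us the largest block for λ = -1 has size 3.
Step 3 — with total size 4, 2 blocks, and largest block 3, the block sizes (in nonincreasing order) are [3, 1].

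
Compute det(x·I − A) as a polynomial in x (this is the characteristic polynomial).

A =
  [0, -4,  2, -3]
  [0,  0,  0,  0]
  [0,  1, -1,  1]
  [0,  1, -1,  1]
x^4

Expanding det(x·I − A) (e.g. by cofactor expansion or by noting that A is similar to its Jordan form J, which has the same characteristic polynomial as A) gives
  χ_A(x) = x^4
which factors as x^4. The eigenvalues (with algebraic multiplicities) are λ = 0 with multiplicity 4.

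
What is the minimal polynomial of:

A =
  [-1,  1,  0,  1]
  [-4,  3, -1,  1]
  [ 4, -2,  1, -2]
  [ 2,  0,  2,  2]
x^4 - 5*x^3 + 9*x^2 - 7*x + 2

The characteristic polynomial is χ_A(x) = (x - 2)*(x - 1)^3, so the eigenvalues are known. The minimal polynomial is
  m_A(x) = Π_λ (x − λ)^{k_λ}
where k_λ is the size of the *largest* Jordan block for λ (equivalently, the smallest k with (A − λI)^k v = 0 for every generalised eigenvector v of λ).

  λ = 1: largest Jordan block has size 3, contributing (x − 1)^3
  λ = 2: largest Jordan block has size 1, contributing (x − 2)

So m_A(x) = (x - 2)*(x - 1)^3 = x^4 - 5*x^3 + 9*x^2 - 7*x + 2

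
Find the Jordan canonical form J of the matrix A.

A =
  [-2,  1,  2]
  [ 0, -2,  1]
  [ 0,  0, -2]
J_3(-2)

The characteristic polynomial is
  det(x·I − A) = x^3 + 6*x^2 + 12*x + 8 = (x + 2)^3

Eigenvalues and multiplicities (the geometric multiplicity of λ is n − rank(A − λI), which equals the number of Jordan blocks for λ):
  λ = -2: algebraic multiplicity = 3, geometric multiplicity = 1

Determining the block sizes for each eigenvalue:
  λ = -2: one block (gm = 1), so the single block has size am = 3 → block sizes [3]

Assembling the blocks gives a Jordan form
J =
  [-2,  1,  0]
  [ 0, -2,  1]
  [ 0,  0, -2]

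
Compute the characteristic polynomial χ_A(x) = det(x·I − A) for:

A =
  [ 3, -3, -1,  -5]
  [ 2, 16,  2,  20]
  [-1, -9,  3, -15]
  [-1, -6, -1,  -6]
x^4 - 16*x^3 + 96*x^2 - 256*x + 256

Expanding det(x·I − A) (e.g. by cofactor expansion or by noting that A is similar to its Jordan form J, which has the same characteristic polynomial as A) gives
  χ_A(x) = x^4 - 16*x^3 + 96*x^2 - 256*x + 256
which factors as (x - 4)^4. The eigenvalues (with algebraic multiplicities) are λ = 4 with multiplicity 4.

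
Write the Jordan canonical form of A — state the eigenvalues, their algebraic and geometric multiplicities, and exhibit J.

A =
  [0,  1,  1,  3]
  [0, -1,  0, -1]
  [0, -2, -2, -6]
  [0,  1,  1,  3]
J_3(0) ⊕ J_1(0)

The characteristic polynomial is
  det(x·I − A) = x^4

Eigenvalues and multiplicities (the geometric multiplicity of λ is n − rank(A − λI), which equals the number of Jordan blocks for λ):
  λ = 0: algebraic multiplicity = 4, geometric multiplicity = 2

Determining the block sizes for each eigenvalue:
  λ = 0: with am = 4 and gm = 2, the partition is not yet determined (e.g. several partitions of 4 into 2 parts exist). Let N = A − (0)·I. Computing rank(N^1) = 2, rank(N^2) = 1, rank(N^3) = 0; the number of blocks of size ≥ j is rank(N^{j−1}) − rank(N^j), giving [2, 1, 1]. So we have 1 block(s) of size 3, 1 block(s) of size 1 → block sizes [3, 1]

Assembling the blocks gives a Jordan form
J =
  [0, 1, 0, 0]
  [0, 0, 1, 0]
  [0, 0, 0, 0]
  [0, 0, 0, 0]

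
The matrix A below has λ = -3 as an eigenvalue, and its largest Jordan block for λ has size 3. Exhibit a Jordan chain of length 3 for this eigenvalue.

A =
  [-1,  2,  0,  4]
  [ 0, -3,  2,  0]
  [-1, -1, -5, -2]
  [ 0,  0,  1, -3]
A Jordan chain for λ = -3 of length 3:
v_1 = (4, -2, 0, -1)ᵀ
v_2 = (2, 0, -1, 0)ᵀ
v_3 = (1, 0, 0, 0)ᵀ

Let N = A − (-3)·I. We want v_3 with N^3 v_3 = 0 but N^2 v_3 ≠ 0; then v_{j-1} := N · v_j for j = 3, …, 2.

Pick v_3 = (1, 0, 0, 0)ᵀ.
Then v_2 = N · v_3 = (2, 0, -1, 0)ᵀ.
Then v_1 = N · v_2 = (4, -2, 0, -1)ᵀ.

Sanity check: (A − (-3)·I) v_1 = (0, 0, 0, 0)ᵀ = 0. ✓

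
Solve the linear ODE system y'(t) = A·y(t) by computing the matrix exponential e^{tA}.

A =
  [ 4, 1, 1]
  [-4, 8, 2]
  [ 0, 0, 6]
e^{tA} =
  [-2*t*exp(6*t) + exp(6*t), t*exp(6*t), t*exp(6*t)]
  [-4*t*exp(6*t), 2*t*exp(6*t) + exp(6*t), 2*t*exp(6*t)]
  [0, 0, exp(6*t)]

Strategy: write A = P · J · P⁻¹ where J is a Jordan canonical form, so e^{tA} = P · e^{tJ} · P⁻¹, and e^{tJ} can be computed block-by-block.

A has Jordan form
J =
  [6, 1, 0]
  [0, 6, 0]
  [0, 0, 6]
(up to reordering of blocks).

Per-block formulas:
  For a 1×1 block at λ = 6: exp(t · [6]) = [e^(6t)].
  For a 2×2 Jordan block J_2(6): exp(t · J_2(6)) = e^(6t)·(I + t·N), where N is the 2×2 nilpotent shift.

After assembling e^{tJ} and conjugating by P, we get:

e^{tA} =
  [-2*t*exp(6*t) + exp(6*t), t*exp(6*t), t*exp(6*t)]
  [-4*t*exp(6*t), 2*t*exp(6*t) + exp(6*t), 2*t*exp(6*t)]
  [0, 0, exp(6*t)]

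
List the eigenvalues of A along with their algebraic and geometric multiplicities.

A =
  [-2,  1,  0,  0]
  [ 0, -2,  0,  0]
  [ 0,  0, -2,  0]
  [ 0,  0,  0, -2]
λ = -2: alg = 4, geom = 3

Step 1 — factor the characteristic polynomial to read off the algebraic multiplicities:
  χ_A(x) = (x + 2)^4

Step 2 — compute geometric multiplicities via the rank-nullity identity g(λ) = n − rank(A − λI):
  rank(A − (-2)·I) = 1, so dim ker(A − (-2)·I) = n − 1 = 3

Summary:
  λ = -2: algebraic multiplicity = 4, geometric multiplicity = 3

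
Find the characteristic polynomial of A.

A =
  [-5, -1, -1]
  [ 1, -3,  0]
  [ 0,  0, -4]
x^3 + 12*x^2 + 48*x + 64

Expanding det(x·I − A) (e.g. by cofactor expansion or by noting that A is similar to its Jordan form J, which has the same characteristic polynomial as A) gives
  χ_A(x) = x^3 + 12*x^2 + 48*x + 64
which factors as (x + 4)^3. The eigenvalues (with algebraic multiplicities) are λ = -4 with multiplicity 3.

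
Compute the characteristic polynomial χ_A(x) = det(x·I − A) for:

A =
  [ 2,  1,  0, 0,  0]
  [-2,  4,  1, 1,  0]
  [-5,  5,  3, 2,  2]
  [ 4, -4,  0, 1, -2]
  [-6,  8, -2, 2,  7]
x^5 - 17*x^4 + 114*x^3 - 378*x^2 + 621*x - 405

Expanding det(x·I − A) (e.g. by cofactor expansion or by noting that A is similar to its Jordan form J, which has the same characteristic polynomial as A) gives
  χ_A(x) = x^5 - 17*x^4 + 114*x^3 - 378*x^2 + 621*x - 405
which factors as (x - 5)*(x - 3)^4. The eigenvalues (with algebraic multiplicities) are λ = 3 with multiplicity 4, λ = 5 with multiplicity 1.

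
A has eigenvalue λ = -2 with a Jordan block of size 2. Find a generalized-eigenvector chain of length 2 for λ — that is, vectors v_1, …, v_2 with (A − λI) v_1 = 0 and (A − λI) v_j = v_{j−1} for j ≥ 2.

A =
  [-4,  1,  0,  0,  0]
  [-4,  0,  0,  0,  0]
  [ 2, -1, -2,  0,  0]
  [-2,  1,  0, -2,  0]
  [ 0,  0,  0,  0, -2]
A Jordan chain for λ = -2 of length 2:
v_1 = (-2, -4, 2, -2, 0)ᵀ
v_2 = (1, 0, 0, 0, 0)ᵀ

Let N = A − (-2)·I. We want v_2 with N^2 v_2 = 0 but N^1 v_2 ≠ 0; then v_{j-1} := N · v_j for j = 2, …, 2.

Pick v_2 = (1, 0, 0, 0, 0)ᵀ.
Then v_1 = N · v_2 = (-2, -4, 2, -2, 0)ᵀ.

Sanity check: (A − (-2)·I) v_1 = (0, 0, 0, 0, 0)ᵀ = 0. ✓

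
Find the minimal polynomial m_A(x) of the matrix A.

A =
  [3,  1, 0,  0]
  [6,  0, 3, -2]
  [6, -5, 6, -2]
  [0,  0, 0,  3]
x^3 - 9*x^2 + 27*x - 27

The characteristic polynomial is χ_A(x) = (x - 3)^4, so the eigenvalues are known. The minimal polynomial is
  m_A(x) = Π_λ (x − λ)^{k_λ}
where k_λ is the size of the *largest* Jordan block for λ (equivalently, the smallest k with (A − λI)^k v = 0 for every generalised eigenvector v of λ).

  λ = 3: largest Jordan block has size 3, contributing (x − 3)^3

So m_A(x) = (x - 3)^3 = x^3 - 9*x^2 + 27*x - 27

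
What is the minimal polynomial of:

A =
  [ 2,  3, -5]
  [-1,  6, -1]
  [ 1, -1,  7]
x^3 - 15*x^2 + 75*x - 125

The characteristic polynomial is χ_A(x) = (x - 5)^3, so the eigenvalues are known. The minimal polynomial is
  m_A(x) = Π_λ (x − λ)^{k_λ}
where k_λ is the size of the *largest* Jordan block for λ (equivalently, the smallest k with (A − λI)^k v = 0 for every generalised eigenvector v of λ).

  λ = 5: largest Jordan block has size 3, contributing (x − 5)^3

So m_A(x) = (x - 5)^3 = x^3 - 15*x^2 + 75*x - 125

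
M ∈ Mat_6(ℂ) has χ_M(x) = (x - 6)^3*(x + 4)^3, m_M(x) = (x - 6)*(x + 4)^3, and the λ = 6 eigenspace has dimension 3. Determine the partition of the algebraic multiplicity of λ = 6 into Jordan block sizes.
Block sizes for λ = 6: [1, 1, 1]

Step 1 — from the characteristic polynomial, algebraic multiplicity of λ = 6 is 3. From dim ker(M − (6)·I) = 3, there are exactly 3 Jordan blocks for λ = 6.
Step 2 — from the minimal polynomial, the factor (x − 6) tells us the largest block for λ = 6 has size 1.
Step 3 — with total size 3, 3 blocks, and largest block 1, the block sizes (in nonincreasing order) are [1, 1, 1].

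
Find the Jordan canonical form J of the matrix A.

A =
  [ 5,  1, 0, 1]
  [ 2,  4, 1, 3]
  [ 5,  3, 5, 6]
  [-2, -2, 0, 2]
J_3(4) ⊕ J_1(4)

The characteristic polynomial is
  det(x·I − A) = x^4 - 16*x^3 + 96*x^2 - 256*x + 256 = (x - 4)^4

Eigenvalues and multiplicities (the geometric multiplicity of λ is n − rank(A − λI), which equals the number of Jordan blocks for λ):
  λ = 4: algebraic multiplicity = 4, geometric multiplicity = 2

Determining the block sizes for each eigenvalue:
  λ = 4: with am = 4 and gm = 2, the partition is not yet determined (e.g. several partitions of 4 into 2 parts exist). Let N = A − (4)·I. Computing rank(N^1) = 2, rank(N^2) = 1, rank(N^3) = 0; the number of blocks of size ≥ j is rank(N^{j−1}) − rank(N^j), giving [2, 1, 1]. So we have 1 block(s) of size 3, 1 block(s) of size 1 → block sizes [3, 1]

Assembling the blocks gives a Jordan form
J =
  [4, 1, 0, 0]
  [0, 4, 1, 0]
  [0, 0, 4, 0]
  [0, 0, 0, 4]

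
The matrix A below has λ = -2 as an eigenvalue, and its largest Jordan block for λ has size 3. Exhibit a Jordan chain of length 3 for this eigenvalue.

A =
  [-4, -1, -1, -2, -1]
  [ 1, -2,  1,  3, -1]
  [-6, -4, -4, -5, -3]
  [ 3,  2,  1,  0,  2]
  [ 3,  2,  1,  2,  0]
A Jordan chain for λ = -2 of length 3:
v_1 = (0, -2, -4, 2, 2)ᵀ
v_2 = (-2, 1, -6, 3, 3)ᵀ
v_3 = (1, 0, 0, 0, 0)ᵀ

Let N = A − (-2)·I. We want v_3 with N^3 v_3 = 0 but N^2 v_3 ≠ 0; then v_{j-1} := N · v_j for j = 3, …, 2.

Pick v_3 = (1, 0, 0, 0, 0)ᵀ.
Then v_2 = N · v_3 = (-2, 1, -6, 3, 3)ᵀ.
Then v_1 = N · v_2 = (0, -2, -4, 2, 2)ᵀ.

Sanity check: (A − (-2)·I) v_1 = (0, 0, 0, 0, 0)ᵀ = 0. ✓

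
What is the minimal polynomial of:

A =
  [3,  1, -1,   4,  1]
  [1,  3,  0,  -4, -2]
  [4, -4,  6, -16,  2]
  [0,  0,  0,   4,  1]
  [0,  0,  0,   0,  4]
x^3 - 12*x^2 + 48*x - 64

The characteristic polynomial is χ_A(x) = (x - 4)^5, so the eigenvalues are known. The minimal polynomial is
  m_A(x) = Π_λ (x − λ)^{k_λ}
where k_λ is the size of the *largest* Jordan block for λ (equivalently, the smallest k with (A − λI)^k v = 0 for every generalised eigenvector v of λ).

  λ = 4: largest Jordan block has size 3, contributing (x − 4)^3

So m_A(x) = (x - 4)^3 = x^3 - 12*x^2 + 48*x - 64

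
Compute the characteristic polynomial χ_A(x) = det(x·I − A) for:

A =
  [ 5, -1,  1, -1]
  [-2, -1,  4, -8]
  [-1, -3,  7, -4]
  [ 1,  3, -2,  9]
x^4 - 20*x^3 + 150*x^2 - 500*x + 625

Expanding det(x·I − A) (e.g. by cofactor expansion or by noting that A is similar to its Jordan form J, which has the same characteristic polynomial as A) gives
  χ_A(x) = x^4 - 20*x^3 + 150*x^2 - 500*x + 625
which factors as (x - 5)^4. The eigenvalues (with algebraic multiplicities) are λ = 5 with multiplicity 4.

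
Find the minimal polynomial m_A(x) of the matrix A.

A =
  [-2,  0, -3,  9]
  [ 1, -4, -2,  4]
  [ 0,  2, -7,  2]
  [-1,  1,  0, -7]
x^3 + 15*x^2 + 75*x + 125

The characteristic polynomial is χ_A(x) = (x + 5)^4, so the eigenvalues are known. The minimal polynomial is
  m_A(x) = Π_λ (x − λ)^{k_λ}
where k_λ is the size of the *largest* Jordan block for λ (equivalently, the smallest k with (A − λI)^k v = 0 for every generalised eigenvector v of λ).

  λ = -5: largest Jordan block has size 3, contributing (x + 5)^3

So m_A(x) = (x + 5)^3 = x^3 + 15*x^2 + 75*x + 125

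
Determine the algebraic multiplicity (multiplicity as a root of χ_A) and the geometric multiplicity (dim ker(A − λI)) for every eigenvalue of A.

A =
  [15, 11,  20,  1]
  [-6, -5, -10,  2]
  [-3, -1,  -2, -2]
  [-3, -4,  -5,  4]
λ = 3: alg = 4, geom = 2

Step 1 — factor the characteristic polynomial to read off the algebraic multiplicities:
  χ_A(x) = (x - 3)^4

Step 2 — compute geometric multiplicities via the rank-nullity identity g(λ) = n − rank(A − λI):
  rank(A − (3)·I) = 2, so dim ker(A − (3)·I) = n − 2 = 2

Summary:
  λ = 3: algebraic multiplicity = 4, geometric multiplicity = 2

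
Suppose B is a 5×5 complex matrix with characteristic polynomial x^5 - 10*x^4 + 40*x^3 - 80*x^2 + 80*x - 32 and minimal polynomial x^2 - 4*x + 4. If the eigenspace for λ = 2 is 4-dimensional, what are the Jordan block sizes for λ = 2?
Block sizes for λ = 2: [2, 1, 1, 1]

Step 1 — from the characteristic polynomial, algebraic multiplicity of λ = 2 is 5. From dim ker(B − (2)·I) = 4, there are exactly 4 Jordan blocks for λ = 2.
Step 2 — from the minimal polynomial, the factor (x − 2)^2 tells us the largest block for λ = 2 has size 2.
Step 3 — with total size 5, 4 blocks, and largest block 2, the block sizes (in nonincreasing order) are [2, 1, 1, 1].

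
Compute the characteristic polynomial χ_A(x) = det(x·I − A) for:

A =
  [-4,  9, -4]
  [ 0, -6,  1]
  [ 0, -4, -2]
x^3 + 12*x^2 + 48*x + 64

Expanding det(x·I − A) (e.g. by cofactor expansion or by noting that A is similar to its Jordan form J, which has the same characteristic polynomial as A) gives
  χ_A(x) = x^3 + 12*x^2 + 48*x + 64
which factors as (x + 4)^3. The eigenvalues (with algebraic multiplicities) are λ = -4 with multiplicity 3.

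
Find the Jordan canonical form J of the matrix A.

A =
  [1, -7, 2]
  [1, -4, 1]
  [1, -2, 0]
J_3(-1)

The characteristic polynomial is
  det(x·I − A) = x^3 + 3*x^2 + 3*x + 1 = (x + 1)^3

Eigenvalues and multiplicities (the geometric multiplicity of λ is n − rank(A − λI), which equals the number of Jordan blocks for λ):
  λ = -1: algebraic multiplicity = 3, geometric multiplicity = 1

Determining the block sizes for each eigenvalue:
  λ = -1: one block (gm = 1), so the single block has size am = 3 → block sizes [3]

Assembling the blocks gives a Jordan form
J =
  [-1,  1,  0]
  [ 0, -1,  1]
  [ 0,  0, -1]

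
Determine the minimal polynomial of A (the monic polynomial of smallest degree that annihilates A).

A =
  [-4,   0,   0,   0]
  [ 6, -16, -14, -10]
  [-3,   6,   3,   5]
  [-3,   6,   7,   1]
x^2 + 8*x + 16

The characteristic polynomial is χ_A(x) = (x + 4)^4, so the eigenvalues are known. The minimal polynomial is
  m_A(x) = Π_λ (x − λ)^{k_λ}
where k_λ is the size of the *largest* Jordan block for λ (equivalently, the smallest k with (A − λI)^k v = 0 for every generalised eigenvector v of λ).

  λ = -4: largest Jordan block has size 2, contributing (x + 4)^2

So m_A(x) = (x + 4)^2 = x^2 + 8*x + 16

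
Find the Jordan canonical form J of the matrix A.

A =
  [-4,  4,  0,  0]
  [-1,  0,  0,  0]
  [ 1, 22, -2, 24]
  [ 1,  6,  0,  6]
J_2(-2) ⊕ J_1(-2) ⊕ J_1(6)

The characteristic polynomial is
  det(x·I − A) = x^4 - 24*x^2 - 64*x - 48 = (x - 6)*(x + 2)^3

Eigenvalues and multiplicities (the geometric multiplicity of λ is n − rank(A − λI), which equals the number of Jordan blocks for λ):
  λ = -2: algebraic multiplicity = 3, geometric multiplicity = 2
  λ = 6: algebraic multiplicity = 1, geometric multiplicity = 1

Determining the block sizes for each eigenvalue:
  λ = -2: 2 blocks summing to 3 forces exactly one block of size 2 and the rest size 1 → block sizes [2, 1]
  λ = 6: one block (gm = 1), so the single block has size am = 1 → block sizes [1]

Assembling the blocks gives a Jordan form
J =
  [-2,  1,  0, 0]
  [ 0, -2,  0, 0]
  [ 0,  0, -2, 0]
  [ 0,  0,  0, 6]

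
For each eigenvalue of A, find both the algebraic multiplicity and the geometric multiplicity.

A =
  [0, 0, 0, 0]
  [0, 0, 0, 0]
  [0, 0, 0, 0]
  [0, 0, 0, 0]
λ = 0: alg = 4, geom = 4

Step 1 — factor the characteristic polynomial to read off the algebraic multiplicities:
  χ_A(x) = x^4

Step 2 — compute geometric multiplicities via the rank-nullity identity g(λ) = n − rank(A − λI):
  rank(A − (0)·I) = 0, so dim ker(A − (0)·I) = n − 0 = 4

Summary:
  λ = 0: algebraic multiplicity = 4, geometric multiplicity = 4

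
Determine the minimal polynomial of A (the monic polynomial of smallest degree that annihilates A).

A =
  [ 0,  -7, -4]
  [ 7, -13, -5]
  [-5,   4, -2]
x^3 + 15*x^2 + 75*x + 125

The characteristic polynomial is χ_A(x) = (x + 5)^3, so the eigenvalues are known. The minimal polynomial is
  m_A(x) = Π_λ (x − λ)^{k_λ}
where k_λ is the size of the *largest* Jordan block for λ (equivalently, the smallest k with (A − λI)^k v = 0 for every generalised eigenvector v of λ).

  λ = -5: largest Jordan block has size 3, contributing (x + 5)^3

So m_A(x) = (x + 5)^3 = x^3 + 15*x^2 + 75*x + 125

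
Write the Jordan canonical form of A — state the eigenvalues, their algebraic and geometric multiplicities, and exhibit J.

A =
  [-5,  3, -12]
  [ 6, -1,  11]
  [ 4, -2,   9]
J_3(1)

The characteristic polynomial is
  det(x·I − A) = x^3 - 3*x^2 + 3*x - 1 = (x - 1)^3

Eigenvalues and multiplicities (the geometric multiplicity of λ is n − rank(A − λI), which equals the number of Jordan blocks for λ):
  λ = 1: algebraic multiplicity = 3, geometric multiplicity = 1

Determining the block sizes for each eigenvalue:
  λ = 1: one block (gm = 1), so the single block has size am = 3 → block sizes [3]

Assembling the blocks gives a Jordan form
J =
  [1, 1, 0]
  [0, 1, 1]
  [0, 0, 1]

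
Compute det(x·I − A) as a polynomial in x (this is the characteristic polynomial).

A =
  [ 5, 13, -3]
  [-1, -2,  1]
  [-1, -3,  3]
x^3 - 6*x^2 + 12*x - 8

Expanding det(x·I − A) (e.g. by cofactor expansion or by noting that A is similar to its Jordan form J, which has the same characteristic polynomial as A) gives
  χ_A(x) = x^3 - 6*x^2 + 12*x - 8
which factors as (x - 2)^3. The eigenvalues (with algebraic multiplicities) are λ = 2 with multiplicity 3.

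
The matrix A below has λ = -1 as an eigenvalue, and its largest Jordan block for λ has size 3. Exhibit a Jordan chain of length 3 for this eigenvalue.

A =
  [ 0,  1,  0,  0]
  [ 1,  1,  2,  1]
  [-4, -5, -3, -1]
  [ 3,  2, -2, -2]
A Jordan chain for λ = -1 of length 3:
v_1 = (2, -2, -4, 10)ᵀ
v_2 = (1, 1, -4, 3)ᵀ
v_3 = (1, 0, 0, 0)ᵀ

Let N = A − (-1)·I. We want v_3 with N^3 v_3 = 0 but N^2 v_3 ≠ 0; then v_{j-1} := N · v_j for j = 3, …, 2.

Pick v_3 = (1, 0, 0, 0)ᵀ.
Then v_2 = N · v_3 = (1, 1, -4, 3)ᵀ.
Then v_1 = N · v_2 = (2, -2, -4, 10)ᵀ.

Sanity check: (A − (-1)·I) v_1 = (0, 0, 0, 0)ᵀ = 0. ✓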